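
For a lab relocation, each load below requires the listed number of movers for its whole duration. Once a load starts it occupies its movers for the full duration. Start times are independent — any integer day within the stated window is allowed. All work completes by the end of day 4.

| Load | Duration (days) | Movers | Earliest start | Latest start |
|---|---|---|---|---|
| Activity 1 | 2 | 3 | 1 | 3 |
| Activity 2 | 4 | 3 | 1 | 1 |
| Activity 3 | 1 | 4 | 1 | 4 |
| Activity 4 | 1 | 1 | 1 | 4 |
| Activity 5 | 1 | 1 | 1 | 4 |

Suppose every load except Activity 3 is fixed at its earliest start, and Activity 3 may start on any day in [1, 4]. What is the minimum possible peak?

Activity 3@1: d1:12  d2:6  d3:3  d4:3 → peak 12
Activity 3@2: d1:8  d2:10  d3:3  d4:3 → peak 10
Activity 3@3: d1:8  d2:6  d3:7  d4:3 → peak 8
Activity 3@4: d1:8  d2:6  d3:3  d4:7 → peak 8
Best is Activity 3@3, peak 8.

8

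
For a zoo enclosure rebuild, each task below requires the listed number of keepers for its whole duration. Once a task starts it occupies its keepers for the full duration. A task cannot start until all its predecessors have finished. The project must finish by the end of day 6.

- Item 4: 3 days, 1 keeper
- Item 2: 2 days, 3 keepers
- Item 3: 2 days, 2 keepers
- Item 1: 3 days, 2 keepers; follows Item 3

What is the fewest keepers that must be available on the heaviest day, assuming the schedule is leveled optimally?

5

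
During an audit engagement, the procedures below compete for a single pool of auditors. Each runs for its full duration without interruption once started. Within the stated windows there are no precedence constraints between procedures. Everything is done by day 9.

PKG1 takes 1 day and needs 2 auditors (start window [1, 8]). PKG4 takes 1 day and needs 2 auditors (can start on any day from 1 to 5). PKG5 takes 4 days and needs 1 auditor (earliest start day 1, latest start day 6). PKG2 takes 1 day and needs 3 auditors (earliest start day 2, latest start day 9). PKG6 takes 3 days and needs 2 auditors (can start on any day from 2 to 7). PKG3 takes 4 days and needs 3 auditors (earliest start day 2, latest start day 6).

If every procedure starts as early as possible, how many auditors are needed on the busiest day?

9

Early-start schedule: PKG1@1, PKG4@1, PKG5@1, PKG2@2, PKG6@2, PKG3@2.
Load per day: day 1: 5, day 2: 9, day 3: 6, day 4: 6, day 5: 3, day 6: 0, day 7: 0, day 8: 0, day 9: 0.
Peak is 9.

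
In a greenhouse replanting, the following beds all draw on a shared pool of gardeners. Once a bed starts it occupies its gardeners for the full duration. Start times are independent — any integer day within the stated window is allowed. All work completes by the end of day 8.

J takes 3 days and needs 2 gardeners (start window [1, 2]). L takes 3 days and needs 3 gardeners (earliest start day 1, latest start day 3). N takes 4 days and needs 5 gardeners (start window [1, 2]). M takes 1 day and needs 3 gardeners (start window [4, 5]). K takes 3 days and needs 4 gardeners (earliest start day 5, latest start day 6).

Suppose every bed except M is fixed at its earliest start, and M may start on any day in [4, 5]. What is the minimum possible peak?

10

M@4: d1:10  d2:10  d3:10  d4:8  d5:4  d6:4  d7:4  d8:0 → peak 10
M@5: d1:10  d2:10  d3:10  d4:5  d5:7  d6:4  d7:4  d8:0 → peak 10
Best is M@4, peak 10.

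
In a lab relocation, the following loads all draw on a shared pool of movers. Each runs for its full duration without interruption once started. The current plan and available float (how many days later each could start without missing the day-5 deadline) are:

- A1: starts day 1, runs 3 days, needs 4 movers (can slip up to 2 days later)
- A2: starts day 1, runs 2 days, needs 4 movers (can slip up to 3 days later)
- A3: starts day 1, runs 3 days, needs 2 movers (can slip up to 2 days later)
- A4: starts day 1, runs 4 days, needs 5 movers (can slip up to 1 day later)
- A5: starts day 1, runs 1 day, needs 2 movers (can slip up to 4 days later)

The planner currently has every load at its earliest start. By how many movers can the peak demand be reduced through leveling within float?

6

Early-start peak: d1:17  d2:15  d3:11  d4:5  d5:0 ⇒ 17.
Leveled (A1@1, A2@4, A3@1, A4@1, A5@4): d1:11  d2:11  d3:11  d4:11  d5:4 ⇒ 11.
Reduction 17 − 11 = 6.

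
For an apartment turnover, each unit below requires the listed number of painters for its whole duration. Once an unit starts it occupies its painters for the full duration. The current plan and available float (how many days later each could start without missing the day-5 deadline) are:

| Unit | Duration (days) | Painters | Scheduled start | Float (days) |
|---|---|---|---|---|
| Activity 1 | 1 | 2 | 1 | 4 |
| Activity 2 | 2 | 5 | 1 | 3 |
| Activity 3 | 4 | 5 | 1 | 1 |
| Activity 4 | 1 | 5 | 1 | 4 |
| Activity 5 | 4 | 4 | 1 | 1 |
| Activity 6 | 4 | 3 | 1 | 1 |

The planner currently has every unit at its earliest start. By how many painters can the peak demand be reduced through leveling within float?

7

Early-start peak: d1:24  d2:17  d3:12  d4:12  d5:0 ⇒ 24.
Leveled (Activity 1@1, Activity 2@1, Activity 3@1, Activity 4@1, Activity 5@2, Activity 6@2): d1:17  d2:17  d3:12  d4:12  d5:7 ⇒ 17.
Reduction 24 − 17 = 7.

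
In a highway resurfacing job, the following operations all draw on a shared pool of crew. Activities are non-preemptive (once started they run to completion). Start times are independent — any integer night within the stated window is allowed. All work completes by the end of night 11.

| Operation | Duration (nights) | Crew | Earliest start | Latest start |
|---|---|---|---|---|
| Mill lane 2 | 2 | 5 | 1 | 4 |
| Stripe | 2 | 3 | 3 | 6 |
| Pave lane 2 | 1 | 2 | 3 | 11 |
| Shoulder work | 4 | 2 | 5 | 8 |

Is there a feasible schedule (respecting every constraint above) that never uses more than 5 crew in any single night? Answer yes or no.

yes

Schedule Mill lane 2@1, Stripe@3, Pave lane 2@3, Shoulder work@5: n1:5  n2:5  n3:5  n4:3  n5:2  n6:2  n7:2  n8:2  n9:0  n10:0  n11:0 — peak 5 ≤ 5.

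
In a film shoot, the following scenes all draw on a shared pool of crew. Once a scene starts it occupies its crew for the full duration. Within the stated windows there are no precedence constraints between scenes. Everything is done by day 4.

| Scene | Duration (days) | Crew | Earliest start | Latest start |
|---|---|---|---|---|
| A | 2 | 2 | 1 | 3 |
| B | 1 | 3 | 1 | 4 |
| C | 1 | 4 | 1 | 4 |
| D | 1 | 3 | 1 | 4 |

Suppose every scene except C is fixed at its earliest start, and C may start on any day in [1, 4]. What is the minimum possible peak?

C@1: d1:12  d2:2  d3:0  d4:0 → peak 12
C@2: d1:8  d2:6  d3:0  d4:0 → peak 8
C@3: d1:8  d2:2  d3:4  d4:0 → peak 8
C@4: d1:8  d2:2  d3:0  d4:4 → peak 8
Best is C@2, peak 8.

8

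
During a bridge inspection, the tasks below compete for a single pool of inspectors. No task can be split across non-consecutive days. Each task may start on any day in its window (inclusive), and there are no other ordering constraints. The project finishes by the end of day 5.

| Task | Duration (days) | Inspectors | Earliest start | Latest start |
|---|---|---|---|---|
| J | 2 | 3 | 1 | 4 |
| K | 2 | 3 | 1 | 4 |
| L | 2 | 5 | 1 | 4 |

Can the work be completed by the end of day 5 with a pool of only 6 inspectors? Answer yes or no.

Schedule J@1, K@1, L@3: d1:6  d2:6  d3:5  d4:5  d5:0 — peak 6 ≤ 6.

yes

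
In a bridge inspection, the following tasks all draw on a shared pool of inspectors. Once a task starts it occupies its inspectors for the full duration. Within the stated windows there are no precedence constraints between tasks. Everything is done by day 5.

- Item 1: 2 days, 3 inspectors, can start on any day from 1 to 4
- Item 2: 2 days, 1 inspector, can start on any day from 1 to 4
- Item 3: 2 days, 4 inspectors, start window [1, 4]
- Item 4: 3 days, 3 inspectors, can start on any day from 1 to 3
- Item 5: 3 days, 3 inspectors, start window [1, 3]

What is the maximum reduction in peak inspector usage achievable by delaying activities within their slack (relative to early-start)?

7

Early-start peak: d1:14  d2:14  d3:6  d4:0  d5:0 ⇒ 14.
Leveled (Item 1@1, Item 2@1, Item 3@4, Item 4@1, Item 5@3): d1:7  d2:7  d3:6  d4:7  d5:7 ⇒ 7.
Reduction 14 − 7 = 7.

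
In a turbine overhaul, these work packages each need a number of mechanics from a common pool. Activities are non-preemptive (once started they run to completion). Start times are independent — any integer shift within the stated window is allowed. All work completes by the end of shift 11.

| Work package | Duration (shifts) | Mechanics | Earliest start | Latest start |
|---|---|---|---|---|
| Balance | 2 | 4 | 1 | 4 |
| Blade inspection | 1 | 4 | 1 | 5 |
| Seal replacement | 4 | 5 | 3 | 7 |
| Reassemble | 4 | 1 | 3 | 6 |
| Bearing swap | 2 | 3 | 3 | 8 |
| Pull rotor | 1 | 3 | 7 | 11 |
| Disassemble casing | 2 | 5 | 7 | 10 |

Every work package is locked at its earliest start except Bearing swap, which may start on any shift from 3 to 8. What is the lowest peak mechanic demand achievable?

Bearing swap@3: s1:8  s2:4  s3:9  s4:9  s5:6  s6:6  s7:8  s8:5  s9:0  s10:0  s11:0 → peak 9
Bearing swap@4: s1:8  s2:4  s3:6  s4:9  s5:9  s6:6  s7:8  s8:5  s9:0  s10:0  s11:0 → peak 9
Bearing swap@5: s1:8  s2:4  s3:6  s4:6  s5:9  s6:9  s7:8  s8:5  s9:0  s10:0  s11:0 → peak 9
Bearing swap@6: s1:8  s2:4  s3:6  s4:6  s5:6  s6:9  s7:11  s8:5  s9:0  s10:0  s11:0 → peak 11
Bearing swap@7: s1:8  s2:4  s3:6  s4:6  s5:6  s6:6  s7:11  s8:8  s9:0  s10:0  s11:0 → peak 11
Bearing swap@8: s1:8  s2:4  s3:6  s4:6  s5:6  s6:6  s7:8  s8:8  s9:3  s10:0  s11:0 → peak 8
Best is Bearing swap@8, peak 8.

8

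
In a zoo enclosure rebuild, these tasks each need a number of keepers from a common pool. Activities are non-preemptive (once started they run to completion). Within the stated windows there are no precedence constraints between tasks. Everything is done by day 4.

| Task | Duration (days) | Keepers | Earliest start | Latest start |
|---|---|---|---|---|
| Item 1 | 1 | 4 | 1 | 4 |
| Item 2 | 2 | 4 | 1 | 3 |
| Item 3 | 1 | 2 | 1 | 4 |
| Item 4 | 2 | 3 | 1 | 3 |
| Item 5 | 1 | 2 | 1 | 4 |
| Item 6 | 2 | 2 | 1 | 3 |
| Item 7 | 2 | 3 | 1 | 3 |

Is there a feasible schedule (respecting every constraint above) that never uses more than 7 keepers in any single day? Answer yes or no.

no

Total keeper-days = 32; over 4 days the average is 32/4 > 7, so some day must exceed 7.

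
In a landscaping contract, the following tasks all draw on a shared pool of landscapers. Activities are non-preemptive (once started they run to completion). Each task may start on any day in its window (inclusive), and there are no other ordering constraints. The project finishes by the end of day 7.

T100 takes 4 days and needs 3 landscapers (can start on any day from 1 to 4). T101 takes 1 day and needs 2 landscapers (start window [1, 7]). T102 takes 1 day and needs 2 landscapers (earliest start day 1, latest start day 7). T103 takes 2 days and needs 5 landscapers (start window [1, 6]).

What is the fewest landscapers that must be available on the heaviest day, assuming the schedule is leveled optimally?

Early-start (T100@1, T101@1, T102@1, T103@1) gives peak 12: d1:12  d2:8  d3:3  d4:3  d5:0  d6:0  d7:0.
Shift T102→2, T103→5.
Schedule T100@1, T101@1, T102@2, T103@5: d1:5  d2:5  d3:3  d4:3  d5:5  d6:5  d7:0 — peak 5.

5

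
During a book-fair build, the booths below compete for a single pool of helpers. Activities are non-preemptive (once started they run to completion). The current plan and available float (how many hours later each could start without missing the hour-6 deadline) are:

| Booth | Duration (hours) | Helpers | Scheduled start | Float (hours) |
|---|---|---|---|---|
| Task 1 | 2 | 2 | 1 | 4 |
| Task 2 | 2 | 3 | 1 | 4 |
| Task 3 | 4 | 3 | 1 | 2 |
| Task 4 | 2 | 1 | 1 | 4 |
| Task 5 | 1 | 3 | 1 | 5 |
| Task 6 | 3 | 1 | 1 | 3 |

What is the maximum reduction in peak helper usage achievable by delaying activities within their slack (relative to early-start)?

7

Early-start peak: h1:13  h2:10  h3:4  h4:3  h5:0  h6:0 ⇒ 13.
Leveled (Task 1@1, Task 2@1, Task 3@3, Task 4@1, Task 5@3, Task 6@4): h1:6  h2:6  h3:6  h4:4  h5:4  h6:4 ⇒ 6.
Reduction 13 − 6 = 7.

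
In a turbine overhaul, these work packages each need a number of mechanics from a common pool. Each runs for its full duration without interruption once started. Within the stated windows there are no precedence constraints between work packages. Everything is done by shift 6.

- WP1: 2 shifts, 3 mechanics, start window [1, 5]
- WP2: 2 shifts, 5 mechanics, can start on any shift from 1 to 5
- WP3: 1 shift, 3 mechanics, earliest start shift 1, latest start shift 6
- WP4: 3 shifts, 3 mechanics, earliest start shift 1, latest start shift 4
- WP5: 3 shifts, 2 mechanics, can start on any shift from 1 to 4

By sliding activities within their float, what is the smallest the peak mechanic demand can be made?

Early-start (WP1@1, WP2@1, WP3@1, WP4@1, WP5@1) gives peak 16: s1:16  s2:13  s3:5  s4:0  s5:0  s6:0.
Shift WP2→4, WP3→3, WP5→4.
Schedule WP1@1, WP2@4, WP3@3, WP4@1, WP5@4: s1:6  s2:6  s3:6  s4:7  s5:7  s6:2 — peak 7.

7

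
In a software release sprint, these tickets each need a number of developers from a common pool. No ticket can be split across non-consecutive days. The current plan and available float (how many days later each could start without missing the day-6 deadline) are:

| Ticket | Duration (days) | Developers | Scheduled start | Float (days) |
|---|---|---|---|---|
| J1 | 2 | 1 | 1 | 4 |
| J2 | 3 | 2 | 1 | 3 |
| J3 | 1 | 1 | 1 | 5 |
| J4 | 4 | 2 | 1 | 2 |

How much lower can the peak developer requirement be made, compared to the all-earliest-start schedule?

Early-start peak: d1:6  d2:5  d3:4  d4:2  d5:0  d6:0 ⇒ 6.
Leveled (J1@1, J2@1, J3@1, J4@3): d1:4  d2:3  d3:4  d4:2  d5:2  d6:2 ⇒ 4.
Reduction 6 − 4 = 2.

2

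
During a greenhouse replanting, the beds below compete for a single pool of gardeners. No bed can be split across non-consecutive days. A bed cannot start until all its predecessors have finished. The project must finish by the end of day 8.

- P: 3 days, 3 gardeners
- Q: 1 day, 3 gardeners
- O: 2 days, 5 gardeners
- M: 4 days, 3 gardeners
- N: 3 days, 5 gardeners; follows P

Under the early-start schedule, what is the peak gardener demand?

14

Early-start schedule: P@1, Q@1, O@1, M@1, N@4.
Load per day: day 1: 14, day 2: 11, day 3: 6, day 4: 8, day 5: 5, day 6: 5, day 7: 0, day 8: 0.
Peak is 14.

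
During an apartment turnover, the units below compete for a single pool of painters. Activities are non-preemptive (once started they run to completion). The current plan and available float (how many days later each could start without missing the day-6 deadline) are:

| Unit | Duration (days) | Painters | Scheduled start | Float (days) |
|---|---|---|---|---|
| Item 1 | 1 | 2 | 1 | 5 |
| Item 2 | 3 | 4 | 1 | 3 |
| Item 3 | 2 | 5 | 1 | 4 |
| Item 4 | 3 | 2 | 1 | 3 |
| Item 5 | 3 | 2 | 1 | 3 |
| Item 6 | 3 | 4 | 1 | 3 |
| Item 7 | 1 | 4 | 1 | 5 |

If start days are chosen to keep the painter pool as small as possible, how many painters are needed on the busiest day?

Early-start (Item 1@1, Item 2@1, Item 3@1, Item 4@1, Item 5@1, Item 6@1, Item 7@1) gives peak 23: d1:23  d2:17  d3:12  d4:0  d5:0  d6:0.
Shift Item 3→2, Item 4→4, Item 5→4, Item 6→4.
Schedule Item 1@1, Item 2@1, Item 3@2, Item 4@4, Item 5@4, Item 6@4, Item 7@1: d1:10  d2:9  d3:9  d4:8  d5:8  d6:8 — peak 10.

10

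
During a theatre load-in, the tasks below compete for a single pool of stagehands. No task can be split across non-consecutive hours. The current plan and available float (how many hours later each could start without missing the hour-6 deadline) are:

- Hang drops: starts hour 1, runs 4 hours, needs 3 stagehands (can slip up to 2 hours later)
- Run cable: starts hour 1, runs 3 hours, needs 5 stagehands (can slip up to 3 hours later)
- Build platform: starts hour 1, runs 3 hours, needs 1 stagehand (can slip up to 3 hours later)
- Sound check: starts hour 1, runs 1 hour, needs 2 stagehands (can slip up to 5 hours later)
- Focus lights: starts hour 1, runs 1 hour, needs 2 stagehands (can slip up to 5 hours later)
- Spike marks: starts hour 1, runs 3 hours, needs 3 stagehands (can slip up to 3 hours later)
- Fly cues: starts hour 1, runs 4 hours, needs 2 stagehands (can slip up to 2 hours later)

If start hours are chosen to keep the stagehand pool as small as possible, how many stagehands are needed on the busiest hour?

Early-start (Hang drops@1, Run cable@1, Build platform@1, Sound check@1, Focus lights@1, Spike marks@1, Fly cues@1) gives peak 18: h1:18  h2:14  h3:14  h4:5  h5:0  h6:0.
Shift Build platform→4, Focus lights→2, Spike marks→4, Fly cues→3.
Schedule Hang drops@1, Run cable@1, Build platform@4, Sound check@1, Focus lights@2, Spike marks@4, Fly cues@3: h1:10  h2:10  h3:10  h4:9  h5:6  h6:6 — peak 10.

10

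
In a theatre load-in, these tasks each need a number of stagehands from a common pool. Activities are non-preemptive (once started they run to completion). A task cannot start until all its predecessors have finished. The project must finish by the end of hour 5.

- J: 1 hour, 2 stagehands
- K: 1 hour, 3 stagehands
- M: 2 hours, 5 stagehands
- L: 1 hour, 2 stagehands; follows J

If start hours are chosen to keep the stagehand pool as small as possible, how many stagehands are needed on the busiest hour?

5

Early-start (J@1, K@1, M@1, L@2) gives peak 10: h1:10  h2:7  h3:0  h4:0  h5:0.
Shift M→2, L→4.
Schedule J@1, K@1, M@2, L@4: h1:5  h2:5  h3:5  h4:2  h5:0 — peak 5.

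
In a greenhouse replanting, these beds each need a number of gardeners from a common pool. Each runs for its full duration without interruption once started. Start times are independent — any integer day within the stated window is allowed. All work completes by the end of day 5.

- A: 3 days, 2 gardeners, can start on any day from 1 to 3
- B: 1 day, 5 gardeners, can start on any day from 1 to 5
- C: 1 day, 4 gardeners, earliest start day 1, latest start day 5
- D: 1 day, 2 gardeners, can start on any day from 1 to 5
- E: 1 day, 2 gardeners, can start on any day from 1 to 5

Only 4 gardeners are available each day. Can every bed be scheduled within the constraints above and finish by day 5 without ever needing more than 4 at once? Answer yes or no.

no

The minimum achievable peak is 5; 4 < 5, so no feasible schedule stays within the cap.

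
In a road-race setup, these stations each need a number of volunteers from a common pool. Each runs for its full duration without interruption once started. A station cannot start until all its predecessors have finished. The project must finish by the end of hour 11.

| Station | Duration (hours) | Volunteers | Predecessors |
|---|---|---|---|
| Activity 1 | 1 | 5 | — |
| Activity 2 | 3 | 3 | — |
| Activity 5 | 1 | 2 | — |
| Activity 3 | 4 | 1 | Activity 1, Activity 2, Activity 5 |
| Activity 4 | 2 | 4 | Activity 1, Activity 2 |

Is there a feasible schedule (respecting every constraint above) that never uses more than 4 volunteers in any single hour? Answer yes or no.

The minimum achievable peak is 5; 4 < 5, so no feasible schedule stays within the cap.

no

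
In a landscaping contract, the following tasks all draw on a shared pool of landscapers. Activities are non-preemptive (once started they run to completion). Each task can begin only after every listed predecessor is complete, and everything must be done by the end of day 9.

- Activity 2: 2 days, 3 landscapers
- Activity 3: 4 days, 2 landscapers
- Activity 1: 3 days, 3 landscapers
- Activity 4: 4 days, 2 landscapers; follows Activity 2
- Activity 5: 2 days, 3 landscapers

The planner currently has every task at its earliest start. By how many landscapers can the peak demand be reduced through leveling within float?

6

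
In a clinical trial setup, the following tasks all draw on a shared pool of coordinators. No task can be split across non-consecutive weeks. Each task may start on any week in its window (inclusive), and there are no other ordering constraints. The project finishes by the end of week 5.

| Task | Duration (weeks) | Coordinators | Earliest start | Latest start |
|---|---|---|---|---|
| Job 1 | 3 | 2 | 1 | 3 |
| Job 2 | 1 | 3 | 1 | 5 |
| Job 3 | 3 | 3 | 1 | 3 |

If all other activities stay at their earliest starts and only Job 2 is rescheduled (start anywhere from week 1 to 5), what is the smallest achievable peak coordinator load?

5

Job 2@1: w1:8  w2:5  w3:5  w4:0  w5:0 → peak 8
Job 2@2: w1:5  w2:8  w3:5  w4:0  w5:0 → peak 8
Job 2@3: w1:5  w2:5  w3:8  w4:0  w5:0 → peak 8
Job 2@4: w1:5  w2:5  w3:5  w4:3  w5:0 → peak 5
Job 2@5: w1:5  w2:5  w3:5  w4:0  w5:3 → peak 5
Best is Job 2@4, peak 5.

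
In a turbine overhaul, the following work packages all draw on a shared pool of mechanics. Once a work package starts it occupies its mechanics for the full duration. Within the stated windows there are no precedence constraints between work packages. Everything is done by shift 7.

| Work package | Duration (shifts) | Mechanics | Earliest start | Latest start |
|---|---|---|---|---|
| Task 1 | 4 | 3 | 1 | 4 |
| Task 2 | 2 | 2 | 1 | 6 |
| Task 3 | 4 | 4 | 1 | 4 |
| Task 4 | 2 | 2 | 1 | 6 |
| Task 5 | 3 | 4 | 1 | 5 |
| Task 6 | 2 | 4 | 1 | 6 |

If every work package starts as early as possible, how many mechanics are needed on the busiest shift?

19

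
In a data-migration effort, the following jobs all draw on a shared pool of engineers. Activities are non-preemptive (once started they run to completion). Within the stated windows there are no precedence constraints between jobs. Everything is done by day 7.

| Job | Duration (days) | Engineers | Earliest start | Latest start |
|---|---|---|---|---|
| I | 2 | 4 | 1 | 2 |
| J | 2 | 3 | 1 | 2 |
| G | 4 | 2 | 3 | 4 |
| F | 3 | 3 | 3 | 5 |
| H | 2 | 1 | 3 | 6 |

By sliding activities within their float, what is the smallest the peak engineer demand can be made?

Schedule I@1, J@1, G@3, F@3, H@3: d1:7  d2:7  d3:6  d4:6  d5:5  d6:2  d7:0 — peak 7.

7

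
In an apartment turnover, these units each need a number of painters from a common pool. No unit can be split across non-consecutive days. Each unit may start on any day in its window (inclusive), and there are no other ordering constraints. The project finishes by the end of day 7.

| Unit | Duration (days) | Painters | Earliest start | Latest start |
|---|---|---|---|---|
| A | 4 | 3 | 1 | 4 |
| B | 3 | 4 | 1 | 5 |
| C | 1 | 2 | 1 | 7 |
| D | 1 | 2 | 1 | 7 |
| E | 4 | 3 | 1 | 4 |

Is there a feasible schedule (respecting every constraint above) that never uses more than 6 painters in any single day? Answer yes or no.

yes

Schedule A@1, B@5, C@5, D@6, E@1: d1:6  d2:6  d3:6  d4:6  d5:6  d6:6  d7:4 — peak 6 ≤ 6.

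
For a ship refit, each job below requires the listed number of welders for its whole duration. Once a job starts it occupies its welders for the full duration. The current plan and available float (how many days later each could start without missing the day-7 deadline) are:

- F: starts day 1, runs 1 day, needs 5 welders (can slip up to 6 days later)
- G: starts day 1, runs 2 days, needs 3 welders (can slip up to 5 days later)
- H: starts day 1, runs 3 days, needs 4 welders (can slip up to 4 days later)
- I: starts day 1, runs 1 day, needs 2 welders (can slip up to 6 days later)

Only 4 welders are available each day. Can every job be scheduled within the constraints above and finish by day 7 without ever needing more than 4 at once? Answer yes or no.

no

The minimum achievable peak is 5; 4 < 5, so no feasible schedule stays within the cap.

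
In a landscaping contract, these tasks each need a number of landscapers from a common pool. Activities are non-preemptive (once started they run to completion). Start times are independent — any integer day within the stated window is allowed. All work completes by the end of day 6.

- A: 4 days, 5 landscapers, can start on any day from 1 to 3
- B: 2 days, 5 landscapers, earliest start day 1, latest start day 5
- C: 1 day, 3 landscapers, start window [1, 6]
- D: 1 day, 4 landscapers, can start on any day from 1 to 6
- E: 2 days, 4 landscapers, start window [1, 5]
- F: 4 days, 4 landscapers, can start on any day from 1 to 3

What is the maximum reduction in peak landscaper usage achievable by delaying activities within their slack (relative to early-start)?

Early-start peak: d1:25  d2:18  d3:9  d4:9  d5:0  d6:0 ⇒ 25.
Leveled (A@1, B@1, C@3, D@5, E@5, F@3): d1:10  d2:10  d3:12  d4:9  d5:12  d6:8 ⇒ 12.
Reduction 25 − 12 = 13.

13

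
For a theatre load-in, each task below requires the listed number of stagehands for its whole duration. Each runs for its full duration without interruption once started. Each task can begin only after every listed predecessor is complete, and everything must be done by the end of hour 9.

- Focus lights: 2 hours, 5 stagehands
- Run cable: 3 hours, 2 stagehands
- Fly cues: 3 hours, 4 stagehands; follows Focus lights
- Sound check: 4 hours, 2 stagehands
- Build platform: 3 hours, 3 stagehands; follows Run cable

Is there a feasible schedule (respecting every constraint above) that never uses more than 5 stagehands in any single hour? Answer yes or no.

The minimum achievable peak is 6; 5 < 6, so no feasible schedule stays within the cap.

no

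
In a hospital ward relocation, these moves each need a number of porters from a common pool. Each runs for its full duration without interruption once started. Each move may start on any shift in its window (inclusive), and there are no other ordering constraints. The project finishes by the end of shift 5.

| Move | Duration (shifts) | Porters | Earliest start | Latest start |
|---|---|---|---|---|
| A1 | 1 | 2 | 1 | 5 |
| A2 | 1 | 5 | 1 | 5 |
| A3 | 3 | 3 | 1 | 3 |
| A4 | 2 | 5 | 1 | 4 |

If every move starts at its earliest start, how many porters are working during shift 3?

At early start, shift 3 has: A3.
Demand: 3 = 3.

3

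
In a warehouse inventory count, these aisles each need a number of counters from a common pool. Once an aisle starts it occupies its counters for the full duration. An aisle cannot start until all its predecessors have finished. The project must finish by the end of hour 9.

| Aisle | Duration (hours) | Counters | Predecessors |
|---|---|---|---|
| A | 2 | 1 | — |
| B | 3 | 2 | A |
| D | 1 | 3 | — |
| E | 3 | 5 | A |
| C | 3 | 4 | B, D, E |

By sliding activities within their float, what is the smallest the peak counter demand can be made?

Schedule A@1, B@3, D@1, E@3, C@6: h1:4  h2:1  h3:7  h4:7  h5:7  h6:4  h7:4  h8:4  h9:0 — peak 7.

7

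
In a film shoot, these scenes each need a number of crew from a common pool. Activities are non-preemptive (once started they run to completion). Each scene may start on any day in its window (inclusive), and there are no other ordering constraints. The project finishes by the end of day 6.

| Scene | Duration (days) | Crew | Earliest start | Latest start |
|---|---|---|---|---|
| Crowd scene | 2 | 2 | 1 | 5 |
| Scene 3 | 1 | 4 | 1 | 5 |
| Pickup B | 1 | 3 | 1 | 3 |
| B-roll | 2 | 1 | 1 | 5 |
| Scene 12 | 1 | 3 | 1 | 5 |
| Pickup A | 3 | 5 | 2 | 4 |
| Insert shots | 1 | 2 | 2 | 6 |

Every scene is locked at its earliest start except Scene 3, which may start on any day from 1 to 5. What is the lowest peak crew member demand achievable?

Scene 3@1: d1:13  d2:10  d3:5  d4:5  d5:0  d6:0 → peak 13
Scene 3@2: d1:9  d2:14  d3:5  d4:5  d5:0  d6:0 → peak 14
Scene 3@3: d1:9  d2:10  d3:9  d4:5  d5:0  d6:0 → peak 10
Scene 3@4: d1:9  d2:10  d3:5  d4:9  d5:0  d6:0 → peak 10
Scene 3@5: d1:9  d2:10  d3:5  d4:5  d5:4  d6:0 → peak 10
Best is Scene 3@3, peak 10.

10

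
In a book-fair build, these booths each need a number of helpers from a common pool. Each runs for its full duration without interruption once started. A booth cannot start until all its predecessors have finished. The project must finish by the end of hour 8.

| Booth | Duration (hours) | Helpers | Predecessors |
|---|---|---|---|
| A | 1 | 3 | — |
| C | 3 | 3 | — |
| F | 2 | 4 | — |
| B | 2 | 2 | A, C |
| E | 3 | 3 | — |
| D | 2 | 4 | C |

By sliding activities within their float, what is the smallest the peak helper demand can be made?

6

Early-start (A@1, C@1, F@1, B@4, E@1, D@4) gives peak 13: h1:13  h2:10  h3:6  h4:6  h5:6  h6:0  h7:0  h8:0.
Shift F→5, E→2, D→7.
Schedule A@1, C@1, F@5, B@4, E@2, D@7: h1:6  h2:6  h3:6  h4:5  h5:6  h6:4  h7:4  h8:4 — peak 6.
Total helper-hours = 41 over 8 hours ⇒ peak ≥ ⌈41/8⌉ = 6, so 6 is optimal.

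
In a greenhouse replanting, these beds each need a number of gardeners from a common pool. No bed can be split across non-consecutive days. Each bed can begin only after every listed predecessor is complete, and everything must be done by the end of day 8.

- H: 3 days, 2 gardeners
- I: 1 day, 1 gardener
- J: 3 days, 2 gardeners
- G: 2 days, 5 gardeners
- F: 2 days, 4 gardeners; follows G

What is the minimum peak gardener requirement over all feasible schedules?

5

Early-start (H@1, I@1, J@1, G@1, F@3) gives peak 10: d1:10  d2:9  d3:8  d4:4  d5:0  d6:0  d7:0  d8:0.
Shift G→4, F→6.
Schedule H@1, I@1, J@1, G@4, F@6: d1:5  d2:4  d3:4  d4:5  d5:5  d6:4  d7:4  d8:0 — peak 5.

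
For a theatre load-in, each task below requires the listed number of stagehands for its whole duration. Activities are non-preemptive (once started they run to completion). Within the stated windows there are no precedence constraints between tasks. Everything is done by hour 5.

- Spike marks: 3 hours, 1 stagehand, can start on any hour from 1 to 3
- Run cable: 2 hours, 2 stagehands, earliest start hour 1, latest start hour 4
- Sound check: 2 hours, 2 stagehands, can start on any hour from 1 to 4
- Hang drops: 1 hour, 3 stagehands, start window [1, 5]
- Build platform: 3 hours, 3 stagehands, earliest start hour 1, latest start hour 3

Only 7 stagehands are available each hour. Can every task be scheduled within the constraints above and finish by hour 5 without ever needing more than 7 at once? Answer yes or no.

yes

Schedule Spike marks@1, Run cable@1, Sound check@1, Hang drops@4, Build platform@3: h1:5  h2:5  h3:4  h4:6  h5:3 — peak 6 ≤ 7.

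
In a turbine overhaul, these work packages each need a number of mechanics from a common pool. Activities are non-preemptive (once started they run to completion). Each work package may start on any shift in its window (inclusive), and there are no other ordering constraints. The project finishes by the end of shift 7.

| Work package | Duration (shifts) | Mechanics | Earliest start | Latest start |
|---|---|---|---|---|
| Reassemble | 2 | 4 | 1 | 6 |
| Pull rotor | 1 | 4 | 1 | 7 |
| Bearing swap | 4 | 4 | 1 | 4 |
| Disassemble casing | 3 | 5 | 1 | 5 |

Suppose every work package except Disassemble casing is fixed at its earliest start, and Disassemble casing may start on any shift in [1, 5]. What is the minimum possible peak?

12

Disassemble casing@1: s1:17  s2:13  s3:9  s4:4  s5:0  s6:0  s7:0 → peak 17
Disassemble casing@2: s1:12  s2:13  s3:9  s4:9  s5:0  s6:0  s7:0 → peak 13
Disassemble casing@3: s1:12  s2:8  s3:9  s4:9  s5:5  s6:0  s7:0 → peak 12
Disassemble casing@4: s1:12  s2:8  s3:4  s4:9  s5:5  s6:5  s7:0 → peak 12
Disassemble casing@5: s1:12  s2:8  s3:4  s4:4  s5:5  s6:5  s7:5 → peak 12
Best is Disassemble casing@3, peak 12.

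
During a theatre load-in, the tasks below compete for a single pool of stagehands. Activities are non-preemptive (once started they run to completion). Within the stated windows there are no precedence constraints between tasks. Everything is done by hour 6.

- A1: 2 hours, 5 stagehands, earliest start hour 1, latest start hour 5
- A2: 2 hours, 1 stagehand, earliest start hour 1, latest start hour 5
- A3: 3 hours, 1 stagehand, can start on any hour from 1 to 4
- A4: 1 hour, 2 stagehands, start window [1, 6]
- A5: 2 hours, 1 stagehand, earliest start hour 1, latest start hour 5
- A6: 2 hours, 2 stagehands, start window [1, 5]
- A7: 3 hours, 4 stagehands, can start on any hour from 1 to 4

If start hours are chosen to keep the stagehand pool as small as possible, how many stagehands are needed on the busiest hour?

6

Early-start (A1@1, A2@1, A3@1, A4@1, A5@1, A6@1, A7@1) gives peak 16: h1:16  h2:14  h3:5  h4:0  h5:0  h6:0.
Shift A2→3, A4→3, A5→3, A6→5, A7→4.
Schedule A1@1, A2@3, A3@1, A4@3, A5@3, A6@5, A7@4: h1:6  h2:6  h3:5  h4:6  h5:6  h6:6 — peak 6.
Total stagehand-hours = 35 over 6 hours ⇒ peak ≥ ⌈35/6⌉ = 6, so 6 is optimal.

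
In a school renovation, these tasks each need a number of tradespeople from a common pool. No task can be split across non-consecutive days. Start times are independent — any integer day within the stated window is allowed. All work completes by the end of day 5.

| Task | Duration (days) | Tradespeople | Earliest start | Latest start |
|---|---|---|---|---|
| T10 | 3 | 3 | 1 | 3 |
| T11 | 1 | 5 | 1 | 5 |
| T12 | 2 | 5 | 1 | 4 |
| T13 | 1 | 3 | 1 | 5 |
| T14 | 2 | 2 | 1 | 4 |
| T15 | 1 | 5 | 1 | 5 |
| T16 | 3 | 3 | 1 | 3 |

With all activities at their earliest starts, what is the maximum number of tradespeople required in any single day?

26

Early-start schedule: T10@1, T11@1, T12@1, T13@1, T14@1, T15@1, T16@1.
Load per day: day 1: 26, day 2: 13, day 3: 6, day 4: 0, day 5: 0.
Peak is 26.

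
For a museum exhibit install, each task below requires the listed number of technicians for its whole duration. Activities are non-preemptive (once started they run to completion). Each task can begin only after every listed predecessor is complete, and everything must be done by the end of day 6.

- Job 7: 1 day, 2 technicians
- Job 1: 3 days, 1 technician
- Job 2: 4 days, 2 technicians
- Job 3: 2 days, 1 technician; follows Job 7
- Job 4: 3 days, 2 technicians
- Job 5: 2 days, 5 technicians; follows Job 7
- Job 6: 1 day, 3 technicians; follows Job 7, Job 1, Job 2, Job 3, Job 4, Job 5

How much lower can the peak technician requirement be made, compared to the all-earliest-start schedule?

4

Early-start peak: d1:7  d2:11  d3:11  d4:2  d5:3  d6:0 ⇒ 11.
Leveled (Job 7@1, Job 1@1, Job 2@1, Job 3@2, Job 4@1, Job 5@4, Job 6@6): d1:7  d2:6  d3:6  d4:7  d5:5  d6:3 ⇒ 7.
Reduction 11 − 7 = 4.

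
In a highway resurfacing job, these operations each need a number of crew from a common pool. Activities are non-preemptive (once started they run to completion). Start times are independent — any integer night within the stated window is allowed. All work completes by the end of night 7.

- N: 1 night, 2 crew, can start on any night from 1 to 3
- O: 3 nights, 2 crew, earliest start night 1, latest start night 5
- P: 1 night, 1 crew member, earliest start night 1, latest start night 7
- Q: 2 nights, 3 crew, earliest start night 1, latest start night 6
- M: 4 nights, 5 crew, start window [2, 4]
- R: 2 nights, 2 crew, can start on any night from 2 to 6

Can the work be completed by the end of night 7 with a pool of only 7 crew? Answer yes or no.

yes

Schedule N@1, O@1, P@1, Q@2, M@4, R@2: n1:5  n2:7  n3:7  n4:5  n5:5  n6:5  n7:5 — peak 7 ≤ 7.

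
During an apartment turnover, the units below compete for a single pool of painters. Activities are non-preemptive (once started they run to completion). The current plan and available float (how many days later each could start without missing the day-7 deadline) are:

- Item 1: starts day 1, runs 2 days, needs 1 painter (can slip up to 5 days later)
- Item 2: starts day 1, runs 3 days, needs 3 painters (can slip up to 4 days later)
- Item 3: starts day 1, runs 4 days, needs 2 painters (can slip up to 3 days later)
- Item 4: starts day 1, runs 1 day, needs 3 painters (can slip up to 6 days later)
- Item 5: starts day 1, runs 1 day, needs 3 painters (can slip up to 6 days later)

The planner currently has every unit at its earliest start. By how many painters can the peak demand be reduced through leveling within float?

Early-start peak: d1:12  d2:6  d3:5  d4:2  d5:0  d6:0  d7:0 ⇒ 12.
Leveled (Item 1@1, Item 2@1, Item 3@3, Item 4@4, Item 5@5): d1:4  d2:4  d3:5  d4:5  d5:5  d6:2  d7:0 ⇒ 5.
Reduction 12 − 5 = 7.

7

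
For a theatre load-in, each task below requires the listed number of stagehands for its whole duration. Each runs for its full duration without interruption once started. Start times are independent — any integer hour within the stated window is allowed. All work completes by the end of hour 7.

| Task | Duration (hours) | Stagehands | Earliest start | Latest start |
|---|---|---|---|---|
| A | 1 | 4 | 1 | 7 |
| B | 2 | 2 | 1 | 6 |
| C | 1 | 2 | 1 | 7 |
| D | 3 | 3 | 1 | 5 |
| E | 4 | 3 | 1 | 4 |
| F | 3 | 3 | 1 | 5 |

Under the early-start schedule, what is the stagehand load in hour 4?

At early start, hour 4 has: E.
Demand: 3 = 3.

3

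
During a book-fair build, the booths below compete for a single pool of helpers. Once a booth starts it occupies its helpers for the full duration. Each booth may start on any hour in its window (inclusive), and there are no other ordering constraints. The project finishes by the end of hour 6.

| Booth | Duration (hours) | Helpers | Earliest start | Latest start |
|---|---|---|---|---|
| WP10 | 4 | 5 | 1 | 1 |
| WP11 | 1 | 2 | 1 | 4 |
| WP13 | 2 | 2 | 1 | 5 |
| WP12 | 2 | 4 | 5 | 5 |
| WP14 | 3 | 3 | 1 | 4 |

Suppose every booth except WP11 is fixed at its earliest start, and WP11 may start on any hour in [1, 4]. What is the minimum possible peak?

WP11@1: h1:12  h2:10  h3:8  h4:5  h5:4  h6:4 → peak 12
WP11@2: h1:10  h2:12  h3:8  h4:5  h5:4  h6:4 → peak 12
WP11@3: h1:10  h2:10  h3:10  h4:5  h5:4  h6:4 → peak 10
WP11@4: h1:10  h2:10  h3:8  h4:7  h5:4  h6:4 → peak 10
Best is WP11@3, peak 10.

10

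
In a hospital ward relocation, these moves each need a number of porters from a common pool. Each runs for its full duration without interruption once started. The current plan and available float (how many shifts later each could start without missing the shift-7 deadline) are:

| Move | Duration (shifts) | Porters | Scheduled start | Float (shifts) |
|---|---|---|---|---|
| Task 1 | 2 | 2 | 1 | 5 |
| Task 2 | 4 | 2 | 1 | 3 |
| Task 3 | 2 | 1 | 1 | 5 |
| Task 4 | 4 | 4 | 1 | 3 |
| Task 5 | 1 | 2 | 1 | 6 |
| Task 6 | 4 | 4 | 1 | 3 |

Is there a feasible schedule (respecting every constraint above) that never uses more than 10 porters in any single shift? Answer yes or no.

Schedule Task 1@1, Task 2@1, Task 3@1, Task 4@1, Task 5@3, Task 6@4: s1:9  s2:9  s3:8  s4:10  s5:4  s6:4  s7:4 — peak 10 ≤ 10.

yes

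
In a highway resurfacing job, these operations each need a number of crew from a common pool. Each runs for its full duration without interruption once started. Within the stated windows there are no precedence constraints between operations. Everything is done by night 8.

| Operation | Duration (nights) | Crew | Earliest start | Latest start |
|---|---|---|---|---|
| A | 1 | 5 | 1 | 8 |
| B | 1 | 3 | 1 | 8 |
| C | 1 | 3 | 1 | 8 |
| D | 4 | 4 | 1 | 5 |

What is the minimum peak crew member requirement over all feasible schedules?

Early-start (A@1, B@1, C@1, D@1) gives peak 15: n1:15  n2:4  n3:4  n4:4  n5:0  n6:0  n7:0  n8:0.
Shift B→2, C→3, D→4.
Schedule A@1, B@2, C@3, D@4: n1:5  n2:3  n3:3  n4:4  n5:4  n6:4  n7:4  n8:0 — peak 5.

5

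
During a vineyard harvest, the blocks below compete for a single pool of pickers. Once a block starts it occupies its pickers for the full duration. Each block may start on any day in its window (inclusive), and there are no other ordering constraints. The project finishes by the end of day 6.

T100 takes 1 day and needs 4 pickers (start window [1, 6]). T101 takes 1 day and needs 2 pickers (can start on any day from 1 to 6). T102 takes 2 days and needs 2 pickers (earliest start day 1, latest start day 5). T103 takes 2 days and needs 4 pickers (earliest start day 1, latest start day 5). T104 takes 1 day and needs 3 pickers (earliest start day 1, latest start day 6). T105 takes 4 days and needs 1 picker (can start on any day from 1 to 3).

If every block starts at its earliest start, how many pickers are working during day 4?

1

At early start, day 4 has: T105.
Demand: 1 = 1.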